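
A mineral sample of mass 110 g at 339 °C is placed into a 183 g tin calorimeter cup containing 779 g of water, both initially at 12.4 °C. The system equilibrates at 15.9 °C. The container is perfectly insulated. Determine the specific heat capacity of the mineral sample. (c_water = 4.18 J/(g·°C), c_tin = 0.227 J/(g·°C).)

c ≈ 0.325 J/(g·°C)

Let T be the final temperature. ΣQ_i = 0:
110·c·(15.9 − 339) + 779·4.18·(15.9 − 12.4) + 183·0.227·(15.9 − 12.4) = 0
-35541 c = -11542
c = -11542/-35541 ≈ 0.3248 J/(g·°C)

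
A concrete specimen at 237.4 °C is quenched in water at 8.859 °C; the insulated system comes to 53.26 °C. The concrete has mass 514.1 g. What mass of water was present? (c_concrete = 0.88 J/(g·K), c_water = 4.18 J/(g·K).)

Net heat exchanged in the isolated system is zero:
514.1×0.88×(53.26 − 237.4) + m×4.18×(53.26 − 8.859) = 0
185.6 m = 83306
m = 83306/185.6 ≈ 448.9 g

m ≈ 449 g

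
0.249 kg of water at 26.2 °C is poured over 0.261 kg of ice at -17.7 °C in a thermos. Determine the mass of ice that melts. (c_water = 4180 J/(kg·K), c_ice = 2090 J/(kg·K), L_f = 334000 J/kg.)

Heat available from the water dropping to 0 °C: 0.249×4180×26.2 = 27269 J.
Warming the ice to 0 °C takes 0.261×2090×17.7 = 9655.2 J, leaving 17614 J for melting.
To melt every bit of ice: 0.261×334000 = 87174 J.
Since 17614 < 87174 J, not all the ice melts; equilibrium is at 0 °C.
m_melt = 17614 / L_f = 0.05274 kg.

m_melted ≈ 0.0527 kg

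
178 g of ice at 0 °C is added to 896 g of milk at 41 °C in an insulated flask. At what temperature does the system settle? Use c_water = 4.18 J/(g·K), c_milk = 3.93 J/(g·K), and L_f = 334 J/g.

Energy conservation, ΣQ = 0:
melt ice: 178·334 = 59452
  warm the meltwater: 744.04 T
  milk cools: 896·3.93·(T − 41) = 3521.3(T − 41)
4265.3 T = 144372 − 59452 = 84920
T ≈ 19.91 °C. Since T > 0 °C, the all-ice-melts assumption holds.

T_f ≈ 19.9 °C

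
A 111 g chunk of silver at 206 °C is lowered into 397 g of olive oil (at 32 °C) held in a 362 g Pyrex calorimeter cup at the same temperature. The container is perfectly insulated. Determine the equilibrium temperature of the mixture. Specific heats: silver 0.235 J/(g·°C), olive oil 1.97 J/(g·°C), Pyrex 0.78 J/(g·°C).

With ΣQ=0 the equilibrium temperature is the m·c-weighted mean:
T_f = (26.08*206 + 782.09*32 + 282.36*32) / (26.08 + 782.09 + 282.36)
    = 39436 / 1090.5 ≈ 36.16 °C

T_f ≈ 36.2 °C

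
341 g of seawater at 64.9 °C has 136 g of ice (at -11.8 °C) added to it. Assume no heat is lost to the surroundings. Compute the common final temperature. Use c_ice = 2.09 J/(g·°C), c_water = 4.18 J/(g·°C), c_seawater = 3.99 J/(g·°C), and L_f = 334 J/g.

Net heat exchanged in the isolated system is zero:
ice -11.8→0 °C: 136·2.09·11.8 = 3354; melt ice: 136·334 = 45424; warm the meltwater: 568.48 T; seawater cools: 341·3.99·(T − 64.9) = 1360.6(T − 64.9)
1929.1 T = 88302 − 48778 = 39524
T ≈ 20.49 °C — above 0 °C, consistent with complete melting.

T_f ≈ 20.5 °C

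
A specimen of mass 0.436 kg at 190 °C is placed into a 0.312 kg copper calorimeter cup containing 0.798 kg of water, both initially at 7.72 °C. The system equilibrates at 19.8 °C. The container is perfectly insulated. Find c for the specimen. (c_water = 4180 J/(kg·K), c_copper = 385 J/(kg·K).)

c ≈ 563 J/(kg·K)

Taking heat into each body as positive, Σ m c ΔT = 0:
0.436·c·(19.8 − 190) + 0.798·4180·(19.8 − 7.72) + 0.312·385·(19.8 − 7.72) = 0
-74.21 c = -41746
c = -41746/-74.21 ≈ 562.6 J/(kg·K)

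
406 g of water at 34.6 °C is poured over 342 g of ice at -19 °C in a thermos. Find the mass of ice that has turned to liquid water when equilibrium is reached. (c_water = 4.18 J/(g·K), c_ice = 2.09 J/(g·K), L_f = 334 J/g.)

m_melted ≈ 135 g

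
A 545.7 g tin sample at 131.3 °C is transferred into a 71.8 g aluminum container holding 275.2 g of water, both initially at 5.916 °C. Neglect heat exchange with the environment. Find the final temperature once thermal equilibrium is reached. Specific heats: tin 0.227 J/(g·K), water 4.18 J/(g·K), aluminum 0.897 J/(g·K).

T_f ≈ 17.5 °C

Let T be the final temperature. ΣQ_i = 0:
545.7·0.227·(T − 131.3) + 275.2·4.18·(T − 5.916) + 71.8·0.897·(T − 5.916) = 0
123.87(T − 131.3) + 1150.3(T − 5.916) + 64.4(T − 5.916) = 0
1338.6 T = 23451
T ≈ 17.52 °C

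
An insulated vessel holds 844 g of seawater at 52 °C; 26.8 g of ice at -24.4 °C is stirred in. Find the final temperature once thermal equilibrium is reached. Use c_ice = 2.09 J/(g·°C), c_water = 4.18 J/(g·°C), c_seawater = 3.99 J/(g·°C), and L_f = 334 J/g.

T_f ≈ 47.4 °C

Net heat exchanged in the isolated system is zero:
warm ice to 0 °C: 26.8×2.09×(0 − (-24.4)) = 1366.7; latent heat to melt: 26.8×334 = 8951.2; meltwater 0→T: 26.8×4.18×T = 112.02 T; seawater: 3367.6(T − 52)
3479.6 T = 175113 − 10318 = 164795
T ≈ 47.36 °C. Since T > 0 °C, the all-ice-melts assumption holds.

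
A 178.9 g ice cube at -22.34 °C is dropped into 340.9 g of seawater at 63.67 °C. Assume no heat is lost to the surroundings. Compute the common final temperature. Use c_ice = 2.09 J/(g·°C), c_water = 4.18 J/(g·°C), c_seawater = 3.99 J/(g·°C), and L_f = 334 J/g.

Energy conservation, ΣQ = 0:
ice -22.34→0 °C: 178.9×2.09×22.34 = 8352.9; fusion: m_ice L_f = 178.9×334 = 59753; warm the meltwater: 747.8 T; seawater cools: 340.9×3.99×(T − 63.67) = 1360.2(T − 63.67)
2108 T = 86603 − 68106 = 18498
T ≈ 8.78 °C — above 0 °C, consistent with complete melting.

T_f ≈ 8.8 °C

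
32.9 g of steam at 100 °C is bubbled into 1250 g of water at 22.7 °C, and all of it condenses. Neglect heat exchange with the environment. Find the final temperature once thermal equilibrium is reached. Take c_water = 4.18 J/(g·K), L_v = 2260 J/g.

Let T be the final temperature. ΣQ_i = 0:
steam→water at 100 °C releases m L_v = 32.9·2260 = 74354; condensed water 100 °C→T: 137.52(T − 100); original water: 5225(T − 22.7)
5362.5 T = 74354 + 13752 + 118608 = 206714
T ≈ 38.55 °C — below 100 °C, confirming all the steam condensed.

T_f ≈ 38.5 °C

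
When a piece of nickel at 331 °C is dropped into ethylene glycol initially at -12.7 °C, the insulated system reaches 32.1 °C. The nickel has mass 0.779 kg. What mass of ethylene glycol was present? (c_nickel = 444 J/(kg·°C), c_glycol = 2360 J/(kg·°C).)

m ≈ 0.978 kg

Heat lost by the nickel = heat gained by the glycol:
0.779×444×(331 − 32.1) = m×2360×(32.1 − (-12.7))
105728 m = 103382  ⇒  m ≈ 0.9778 kg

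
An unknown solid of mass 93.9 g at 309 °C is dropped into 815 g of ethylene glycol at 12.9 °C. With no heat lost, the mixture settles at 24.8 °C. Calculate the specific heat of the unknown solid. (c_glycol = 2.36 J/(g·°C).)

m_s c (T_s − T_f) = m_glycol c_glycol (T_f − T_0):
93.9·c·(309 − 24.8) = 815·2.36·(24.8 − 12.9)
26686 c = 22888  ⇒  c ≈ 0.8577 J/(g·°C)

c ≈ 0.858 J/(g·°C)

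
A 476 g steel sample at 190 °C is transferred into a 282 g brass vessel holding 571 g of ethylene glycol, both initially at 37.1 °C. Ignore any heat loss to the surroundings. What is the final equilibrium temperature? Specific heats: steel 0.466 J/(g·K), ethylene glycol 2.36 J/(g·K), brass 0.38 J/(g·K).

Let T be the final temperature. ΣQ_i = 0:
476*0.466*(T − 190) + 571*2.36*(T − 37.1) + 282*0.38*(T − 37.1) = 0
(221.82 + 1347.6 + 107.16) T = 221.82*190 + 1347.6*37.1 + 107.16*37.1
T = 96115 / 1676.5 = 57.3 °C

T_f ≈ 57.3 °C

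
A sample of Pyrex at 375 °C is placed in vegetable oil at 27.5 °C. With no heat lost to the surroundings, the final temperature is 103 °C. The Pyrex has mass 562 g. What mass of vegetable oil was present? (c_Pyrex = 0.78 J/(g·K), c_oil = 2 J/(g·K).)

Heat gained plus heat lost sum to zero:
562×0.78×(103 − 375) + m×2×(103 − 27.5) = 0
151 m = 119234
m = 119234/151 ≈ 789.6 g

m ≈ 790 g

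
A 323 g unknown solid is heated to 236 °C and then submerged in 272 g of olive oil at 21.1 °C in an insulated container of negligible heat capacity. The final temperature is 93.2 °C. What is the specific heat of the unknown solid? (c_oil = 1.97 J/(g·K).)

Net heat exchanged in the isolated system is zero:
323·c·(93.2 − 236) + 272·1.97·(93.2 − 21.1) = 0
-46124 c = -38634
c = -38634/-46124 ≈ 0.8376 J/(g·K)

c ≈ 0.838 J/(g·K)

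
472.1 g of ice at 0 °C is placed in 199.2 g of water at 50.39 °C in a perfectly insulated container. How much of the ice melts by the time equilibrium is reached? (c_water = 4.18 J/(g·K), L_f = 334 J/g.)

Water can give up m c ΔT = 199.2·4.18·50.39 = 41958 J before reaching 0 °C.
Melting all 472.1 g of ice would need 472.1·334 = 157681 J.
41958 J < 157681 J, so only part of the ice melts and the system sits at 0 °C.
m_melt = 41958 / L_f = 125.6 g.

m_melted ≈ 126 g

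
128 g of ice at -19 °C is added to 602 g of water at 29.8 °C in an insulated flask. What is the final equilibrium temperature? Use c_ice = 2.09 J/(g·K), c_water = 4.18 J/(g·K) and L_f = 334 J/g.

Heat gained plus heat lost sum to zero:
warm ice to 0 °C: 128×2.09×(0 − (-19)) = 5082.9; fusion: m_ice L_f = 128×334 = 42752; warm the meltwater: 535.04 T; water cools: 602×4.18×(T − 29.8) = 2516.4(T − 29.8)
3051.4 T = 74988 − 47835 = 27153
T ≈ 8.90 °C (positive, so assuming full melt was valid).

T_f ≈ 8.9 °C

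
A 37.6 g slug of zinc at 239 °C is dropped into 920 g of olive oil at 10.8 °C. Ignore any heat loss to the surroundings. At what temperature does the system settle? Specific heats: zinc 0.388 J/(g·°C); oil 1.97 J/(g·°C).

T_f ≈ 12.6 °C

Heat gained plus heat lost sum to zero:
37.6*0.388*(T − 239) + 920*1.97*(T − 10.8) = 0
14.59(T − 239) + 1812.4(T − 10.8) = 0
(14.59 + 1812.4) T = 14.59*239 + 1812.4*10.8
T ≈ 12.62 °C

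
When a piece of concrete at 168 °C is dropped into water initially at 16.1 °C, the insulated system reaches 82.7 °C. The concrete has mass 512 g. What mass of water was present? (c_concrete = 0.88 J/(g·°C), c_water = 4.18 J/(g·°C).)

Heat lost by the concrete = heat gained by the water:
512·0.88·(168 − 82.7) = m·4.18·(82.7 − 16.1)
278.39 m = 38433  ⇒  m ≈ 138.1 g

m ≈ 138 g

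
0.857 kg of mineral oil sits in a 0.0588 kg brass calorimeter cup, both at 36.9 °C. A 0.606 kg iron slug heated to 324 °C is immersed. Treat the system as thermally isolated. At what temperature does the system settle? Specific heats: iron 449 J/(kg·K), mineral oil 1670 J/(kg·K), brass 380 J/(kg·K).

T_f is the heat-capacity-weighted average of the initial temperatures:
T_f = (272.09·324 + 1431.2·36.9 + 22.34·36.9) / (272.09 + 1431.2 + 22.34)
    = 141794 / 1725.6 ≈ 82.17 °C

T_f ≈ 82.2 °C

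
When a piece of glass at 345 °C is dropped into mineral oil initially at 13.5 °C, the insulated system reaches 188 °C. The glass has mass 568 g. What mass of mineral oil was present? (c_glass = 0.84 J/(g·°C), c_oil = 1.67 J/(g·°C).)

Heat lost by the glass = heat gained by the oil:
568·0.84·(345 − 188) = m·1.67·(188 − 13.5)
291.41 m = 74908  ⇒  m ≈ 257 g

m ≈ 257 g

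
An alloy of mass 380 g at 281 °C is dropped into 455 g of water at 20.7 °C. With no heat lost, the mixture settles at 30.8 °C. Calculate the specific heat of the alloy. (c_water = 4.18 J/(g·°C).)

c ≈ 0.202 J/(g·°C)

Conservation of energy gives ΣQ = 0:
380·c·(30.8 − 281) + 455·4.18·(30.8 − 20.7) = 0
-95076 c = -19209
c = -19209/-95076 ≈ 0.202 J/(g·°C)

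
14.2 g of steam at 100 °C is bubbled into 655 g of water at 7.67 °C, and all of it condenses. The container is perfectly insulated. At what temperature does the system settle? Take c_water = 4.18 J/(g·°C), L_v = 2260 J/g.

T_f ≈ 21.1 °C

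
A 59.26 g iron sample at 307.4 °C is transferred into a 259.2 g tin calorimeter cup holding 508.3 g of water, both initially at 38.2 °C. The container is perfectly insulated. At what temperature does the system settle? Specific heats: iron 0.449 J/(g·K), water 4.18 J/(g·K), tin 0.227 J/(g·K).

T_f ≈ 41.4 °C

Net heat exchanged in the isolated system is zero:
59.26×0.449×(T − 307.4) + 508.3×4.18×(T − 38.2) + 259.2×0.227×(T − 38.2) = 0
(26.61 + 2124.7 + 58.84) T = 26.61×307.4 + 2124.7×38.2 + 58.84×38.2
T = 91590/2210.1 ≈ 41.44 °C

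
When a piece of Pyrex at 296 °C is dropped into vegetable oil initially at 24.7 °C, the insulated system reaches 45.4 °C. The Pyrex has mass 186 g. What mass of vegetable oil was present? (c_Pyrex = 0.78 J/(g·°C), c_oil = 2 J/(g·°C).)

Setting the total heat transfer to zero:
186×0.78×(45.4 − 296) + m×2×(45.4 − 24.7) = 0
41.4 m = 36357
m = 36357/41.4 ≈ 878.2 g

m ≈ 878 g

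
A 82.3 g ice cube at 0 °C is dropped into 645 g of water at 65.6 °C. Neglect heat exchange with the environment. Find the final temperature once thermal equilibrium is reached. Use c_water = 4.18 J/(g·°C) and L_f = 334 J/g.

T_f ≈ 49.1 °C

Energy balance with sensible and latent terms:
melt ice: 82.3·334 = 27488; warm the meltwater: 344.01 T; water cools: 645·4.18·(T − 65.6) = 2696.1(T − 65.6)
3040.1 T = 176864 − 27488 = 149376
T ≈ 49.13 °C (positive, so assuming full melt was valid).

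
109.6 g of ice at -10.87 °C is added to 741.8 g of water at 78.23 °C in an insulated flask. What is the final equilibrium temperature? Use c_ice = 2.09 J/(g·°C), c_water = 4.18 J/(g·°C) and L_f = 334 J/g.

T_f ≈ 57.2 °C

Energy conservation, ΣQ = 0:
ice -10.87→0 °C: 109.6×2.09×10.87 = 2489.9
  latent heat to melt: 109.6×334 = 36606
  warm the meltwater: 458.13 T
  water: 3100.7(T − 78.23)
3558.9 T = 242570 − 39096 = 203473
T ≈ 57.17 °C. Since T > 0 °C, the all-ice-melts assumption holds.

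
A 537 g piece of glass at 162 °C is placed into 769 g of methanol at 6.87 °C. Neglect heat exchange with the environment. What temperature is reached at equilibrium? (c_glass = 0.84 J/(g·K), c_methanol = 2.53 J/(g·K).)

T_f ≈ 36.1 °C

Setting the total heat transfer to zero:
537*0.84*(T − 162) + 769*2.53*(T − 6.87) = 0
(451.08 + 1945.6) T = 451.08*162 + 1945.6*6.87
T ≈ 36.07 °C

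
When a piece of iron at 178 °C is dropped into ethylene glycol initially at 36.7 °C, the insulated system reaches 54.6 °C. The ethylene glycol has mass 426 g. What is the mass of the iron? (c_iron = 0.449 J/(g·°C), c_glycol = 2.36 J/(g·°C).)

|Q_iron| = |Q_glycol|:
m×0.449×(178 − 54.6) = 426×2.36×(54.6 − 36.7)
55.41 m = 17996  ⇒  m ≈ 324.8 g

m ≈ 325 g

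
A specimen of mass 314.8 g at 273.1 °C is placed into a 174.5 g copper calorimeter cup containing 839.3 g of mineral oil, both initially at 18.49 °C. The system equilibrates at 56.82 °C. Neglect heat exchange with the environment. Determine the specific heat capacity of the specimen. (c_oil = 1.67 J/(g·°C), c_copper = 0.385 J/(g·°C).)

Net heat exchanged in the isolated system is zero:
314.8·c·(56.82 − 273.1) + 839.3·1.67·(56.82 − 18.49) + 174.5·0.385·(56.82 − 18.49) = 0
-68085 c = -56300
c = -56300/-68085 ≈ 0.8269 J/(g·°C)

c ≈ 0.827 J/(g·°C)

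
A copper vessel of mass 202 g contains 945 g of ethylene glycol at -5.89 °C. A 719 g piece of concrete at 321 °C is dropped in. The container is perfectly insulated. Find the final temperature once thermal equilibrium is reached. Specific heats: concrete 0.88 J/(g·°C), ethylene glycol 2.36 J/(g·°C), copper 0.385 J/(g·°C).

T_f ≈ 64.4 °C

Let T be the final temperature. ΣQ_i = 0:
719×0.88×(T − 321) + 945×2.36×(T − (-5.89)) + 202×0.385×(T − (-5.89)) = 0
2940.7 T = 189509
T = 189509 / 2940.7 = 64.4 °C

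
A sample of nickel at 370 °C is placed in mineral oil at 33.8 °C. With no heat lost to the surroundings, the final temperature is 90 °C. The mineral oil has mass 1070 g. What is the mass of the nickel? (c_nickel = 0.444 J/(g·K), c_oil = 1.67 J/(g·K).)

Setting the total heat transfer to zero:
m·0.444·(90 − 370) + 1070·1.67·(90 − 33.8) = 0
-124.32 m = -100424
m = -100424/-124.32 ≈ 807.8 g

m ≈ 808 g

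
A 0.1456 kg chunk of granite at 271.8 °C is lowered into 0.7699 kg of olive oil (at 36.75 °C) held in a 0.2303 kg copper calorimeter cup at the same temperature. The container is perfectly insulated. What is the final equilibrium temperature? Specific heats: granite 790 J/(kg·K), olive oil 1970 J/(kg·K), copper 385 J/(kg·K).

Heat gained plus heat lost sum to zero:
0.1456×790×(T − 271.8) + 0.7699×1970×(T − 36.75) + 0.2303×385×(T − 36.75) = 0
(115.02 + 1516.7 + 88.67) T = 115.02×271.8 + 1516.7×36.75 + 88.67×36.75
T = 90261 / 1720.4 = 52.5 °C

T_f ≈ 52.5 °C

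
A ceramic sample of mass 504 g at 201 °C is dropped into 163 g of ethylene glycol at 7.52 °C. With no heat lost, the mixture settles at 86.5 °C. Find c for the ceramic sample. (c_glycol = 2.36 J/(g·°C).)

c ≈ 0.526 J/(g·°C)

Heat lost by the ceramic sample = heat gained by the glycol:
504×c×(201 − 86.5) = 163×2.36×(86.5 − 7.52)
57708 c = 30382  ⇒  c ≈ 0.5265 J/(g·°C)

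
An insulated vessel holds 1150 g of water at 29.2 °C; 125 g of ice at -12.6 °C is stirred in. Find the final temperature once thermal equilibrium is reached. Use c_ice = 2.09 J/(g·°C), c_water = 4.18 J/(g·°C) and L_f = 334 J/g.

Energy conservation, ΣQ = 0:
warm ice to 0 °C: 125·2.09·(0 − (-12.6)) = 3291.8; melt ice: 125·334 = 41750; warm the meltwater: 522.5 T; water: 4807(T − 29.2)
5329.5 T = 140364 − 45042 = 95323
T ≈ 17.89 °C. Since T > 0 °C, the all-ice-melts assumption holds.

T_f ≈ 17.9 °C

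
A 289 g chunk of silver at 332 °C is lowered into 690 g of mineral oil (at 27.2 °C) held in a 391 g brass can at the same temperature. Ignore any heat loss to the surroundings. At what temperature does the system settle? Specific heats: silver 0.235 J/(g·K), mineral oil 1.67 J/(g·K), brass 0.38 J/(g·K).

T_f ≈ 42.3 °C

With ΣQ=0 the equilibrium temperature is the m·c-weighted mean:
T_f = (67.91·332 + 1152.3·27.2 + 148.58·27.2) / (67.91 + 1152.3 + 148.58)
    = 57932 / 1368.8 ≈ 42.32 °C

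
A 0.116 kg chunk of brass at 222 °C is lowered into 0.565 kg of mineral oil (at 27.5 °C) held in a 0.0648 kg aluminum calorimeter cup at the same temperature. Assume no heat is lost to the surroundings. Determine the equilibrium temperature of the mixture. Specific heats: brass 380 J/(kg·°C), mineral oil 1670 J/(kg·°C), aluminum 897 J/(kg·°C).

T_f ≈ 35.7 °C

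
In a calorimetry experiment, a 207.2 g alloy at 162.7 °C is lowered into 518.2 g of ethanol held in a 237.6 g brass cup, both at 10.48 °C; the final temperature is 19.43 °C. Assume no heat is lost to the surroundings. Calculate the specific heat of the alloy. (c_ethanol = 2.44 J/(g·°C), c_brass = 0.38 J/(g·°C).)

Net heat exchanged in the isolated system is zero:
207.2×c×(19.43 − 162.7) + 518.2×2.44×(19.43 − 10.48) + 237.6×0.38×(19.43 − 10.48) = 0
-29686 c = -12125
c = -12125/-29686 ≈ 0.4084 J/(g·°C)

c ≈ 0.408 J/(g·°C)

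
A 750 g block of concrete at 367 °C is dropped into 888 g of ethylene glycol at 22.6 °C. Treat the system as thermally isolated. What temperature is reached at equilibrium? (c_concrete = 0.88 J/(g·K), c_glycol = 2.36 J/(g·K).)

Heat gained plus heat lost sum to zero:
750×0.88×(T − 367) + 888×2.36×(T − 22.6) = 0
660(T − 367) + 2095.7(T − 22.6) = 0
2755.7 T = 289582
T = 289582/2755.7 ≈ 105.09 °C

T_f ≈ 105.1 °C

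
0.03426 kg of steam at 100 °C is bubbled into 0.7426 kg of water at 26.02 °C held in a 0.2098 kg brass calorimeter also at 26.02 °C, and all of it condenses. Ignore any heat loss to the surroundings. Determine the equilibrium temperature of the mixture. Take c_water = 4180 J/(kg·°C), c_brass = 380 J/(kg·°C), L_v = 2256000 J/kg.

T_f ≈ 52.4 °C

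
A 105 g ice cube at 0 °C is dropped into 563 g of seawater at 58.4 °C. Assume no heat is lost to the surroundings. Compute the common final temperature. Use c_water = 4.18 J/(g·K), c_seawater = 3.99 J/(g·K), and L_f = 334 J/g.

Conservation of energy gives ΣQ = 0:
fusion: m_ice L_f = 105·334 = 35070; meltwater 0→T: 105·4.18·T = 438.9 T; seawater: 2246.4(T − 58.4)
2685.3 T = 131188 − 35070 = 96118
T ≈ 35.79 °C (positive, so assuming full melt was valid).

T_f ≈ 35.8 °C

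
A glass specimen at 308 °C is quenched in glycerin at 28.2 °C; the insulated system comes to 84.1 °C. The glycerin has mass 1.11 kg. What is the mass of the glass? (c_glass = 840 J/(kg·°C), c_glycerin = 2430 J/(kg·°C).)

m ≈ 0.802 kg

|Q_glass| = |Q_glycerin|:
m·840·(308 − 84.1) = 1.11·2430·(84.1 − 28.2)
188076 m = 150779  ⇒  m ≈ 0.8017 kg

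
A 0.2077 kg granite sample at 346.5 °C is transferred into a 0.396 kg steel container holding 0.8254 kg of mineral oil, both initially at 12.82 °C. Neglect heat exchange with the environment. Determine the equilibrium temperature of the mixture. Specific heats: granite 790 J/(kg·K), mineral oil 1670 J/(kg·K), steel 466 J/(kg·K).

T_f is the heat-capacity-weighted average of the initial temperatures:
T_f = (164.08*346.5 + 1378.4*12.82 + 184.54*12.82) / (164.08 + 1378.4 + 184.54)
    = 76892 / 1727 ≈ 44.52 °C

T_f ≈ 44.5 °C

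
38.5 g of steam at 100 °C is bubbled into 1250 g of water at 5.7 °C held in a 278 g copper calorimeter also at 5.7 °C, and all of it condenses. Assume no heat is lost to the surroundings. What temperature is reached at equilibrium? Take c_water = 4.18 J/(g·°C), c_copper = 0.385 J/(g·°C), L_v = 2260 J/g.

T_f ≈ 24.3 °C

Setting the total heat transfer to zero:
steam→water at 100 °C releases m L_v = 38.5×2260 = 87010
  condensate cools 100→T: 38.5×4.18×(T − 100) = 160.93(T − 100)
  original water: 5225(T − 5.7)
  copper cup: 278×0.385×(T − 5.7) = 107.03(T − 5.7)
5493 T = 87010 + 16093 + 30393 = 133496
T ≈ 24.30 °C, under the boiling point, so the assumption holds.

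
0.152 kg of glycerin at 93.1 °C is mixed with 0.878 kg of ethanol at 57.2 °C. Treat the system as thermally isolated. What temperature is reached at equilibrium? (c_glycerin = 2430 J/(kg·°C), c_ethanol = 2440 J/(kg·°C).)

T_f ≈ 62.5 °C

|Q_glycerin| = |Q_ethanol|:
0.152·2430·(93.1 − T) = 0.878·2440·(T − 57.2)
369.36(93.1 − T) = 2142.3(T − 57.2)
2511.7 T = 156928  ⇒  T ≈ 62.48 °C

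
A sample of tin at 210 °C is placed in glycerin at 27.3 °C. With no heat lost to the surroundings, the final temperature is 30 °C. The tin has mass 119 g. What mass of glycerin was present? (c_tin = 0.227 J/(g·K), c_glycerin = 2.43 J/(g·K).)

Heat lost by the tin = heat gained by the glycerin:
119·0.227·(210 − 30) = m·2.43·(30 − 27.3)
6.561 m = 4862.3  ⇒  m ≈ 741.1 g

m ≈ 741 g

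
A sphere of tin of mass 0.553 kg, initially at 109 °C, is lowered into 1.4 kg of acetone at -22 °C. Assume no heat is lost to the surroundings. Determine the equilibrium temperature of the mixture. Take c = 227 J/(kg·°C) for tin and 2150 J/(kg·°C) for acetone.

T_f ≈ -16.8 °C

Heat gained plus heat lost sum to zero:
0.553×227×(T − 109) + 1.4×2150×(T − (-22)) = 0
125.53(T − 109) + 3010(T − (-22)) = 0
(125.53 + 3010) T = 125.53×109 + 3010×(-22)
T = -52537/3135.5 ≈ -16.76 °C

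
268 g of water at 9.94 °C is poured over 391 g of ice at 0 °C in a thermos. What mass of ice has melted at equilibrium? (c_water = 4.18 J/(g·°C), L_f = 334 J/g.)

m_melted ≈ 33.3 g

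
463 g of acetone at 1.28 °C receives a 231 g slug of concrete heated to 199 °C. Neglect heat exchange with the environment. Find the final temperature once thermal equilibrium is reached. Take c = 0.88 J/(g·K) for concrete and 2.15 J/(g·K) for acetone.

T_f ≈ 34.8 °C

Heat lost by the concrete equals heat gained by the acetone:
231·0.88·(199 − T) = 463·2.15·(T − 1.28)
203.28(199 − T) = 995.45(T − 1.28)
1198.7 T = 41727  ⇒  T ≈ 34.81 °C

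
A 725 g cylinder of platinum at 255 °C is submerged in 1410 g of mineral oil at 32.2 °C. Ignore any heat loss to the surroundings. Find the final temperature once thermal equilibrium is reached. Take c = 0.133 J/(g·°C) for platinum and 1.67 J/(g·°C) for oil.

T_f ≈ 41.0 °C

Set heat shed by the hot body equal to heat absorbed by the cold body:
725×0.133×(255 − T) = 1410×1.67×(T − 32.2)
96.43(255 − T) = 2354.7(T − 32.2)
2451.1 T = 100410  ⇒  T ≈ 40.96 °C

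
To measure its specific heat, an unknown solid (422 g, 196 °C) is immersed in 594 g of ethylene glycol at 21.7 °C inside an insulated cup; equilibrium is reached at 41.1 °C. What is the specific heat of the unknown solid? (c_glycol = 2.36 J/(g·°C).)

m_s c (T_s − T_f) = m_glycol c_glycol (T_f − T_0):
422×c×(196 − 41.1) = 594×2.36×(41.1 − 21.7)
65368 c = 27196  ⇒  c ≈ 0.416 J/(g·°C)

c ≈ 0.416 J/(g·°C)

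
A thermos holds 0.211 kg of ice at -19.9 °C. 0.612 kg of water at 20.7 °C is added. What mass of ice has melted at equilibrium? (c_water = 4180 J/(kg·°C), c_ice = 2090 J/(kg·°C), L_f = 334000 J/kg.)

m_melted ≈ 0.132 kg

Water can give up m c ΔT = 0.612·4180·20.7 = 52954 J before reaching 0 °C.
Warming the ice to 0 °C takes 0.211·2090·19.9 = 8775.7 J, leaving 44178 J for melting.
Fully melting the ice requires m_ice L_f = 0.211·334000 = 70474 J.
44178 J < 70474 J, so only part of the ice melts and the system sits at 0 °C.
Mass melted = 44178/334000 ≈ 0.1323 kg.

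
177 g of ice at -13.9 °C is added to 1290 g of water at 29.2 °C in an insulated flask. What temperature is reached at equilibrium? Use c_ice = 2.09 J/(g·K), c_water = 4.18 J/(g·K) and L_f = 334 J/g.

T_f ≈ 15.2 °C

Energy conservation, ΣQ = 0:
ice -13.9→0 °C: 177·2.09·13.9 = 5142
  melt ice: 177·334 = 59118
  meltwater 0→T: 177·4.18·T = 739.86 T
  water cools: 1290·4.18·(T − 29.2) = 5392.2(T − 29.2)
6132.1 T = 157452 − 64260 = 93192
T ≈ 15.20 °C — above 0 °C, consistent with complete melting.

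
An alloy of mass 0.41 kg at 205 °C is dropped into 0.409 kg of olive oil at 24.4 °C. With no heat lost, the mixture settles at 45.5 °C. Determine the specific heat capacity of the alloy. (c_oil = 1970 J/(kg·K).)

c ≈ 260 J/(kg·K)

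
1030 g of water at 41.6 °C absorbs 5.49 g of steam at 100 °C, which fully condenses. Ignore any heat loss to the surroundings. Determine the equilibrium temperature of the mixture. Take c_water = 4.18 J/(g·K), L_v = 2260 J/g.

Net heat exchanged in the isolated system is zero:
latent heat released on condensation: 5.49·2260 = 12407; condensed water 100 °C→T: 22.95(T − 100); water warms: 1030·4.18·(T − 41.6) = 4305.4(T − 41.6)
4328.3 T = 12407 + 2294.8 + 179105 = 193807
T ≈ 44.78 °C (< 100 °C, so full condensation is consistent).

T_f ≈ 44.8 °C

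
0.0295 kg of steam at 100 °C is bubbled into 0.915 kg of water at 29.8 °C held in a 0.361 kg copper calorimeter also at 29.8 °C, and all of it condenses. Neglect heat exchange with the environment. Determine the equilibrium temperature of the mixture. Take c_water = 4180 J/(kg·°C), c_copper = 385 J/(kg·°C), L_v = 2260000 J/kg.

T_f ≈ 48.2 °C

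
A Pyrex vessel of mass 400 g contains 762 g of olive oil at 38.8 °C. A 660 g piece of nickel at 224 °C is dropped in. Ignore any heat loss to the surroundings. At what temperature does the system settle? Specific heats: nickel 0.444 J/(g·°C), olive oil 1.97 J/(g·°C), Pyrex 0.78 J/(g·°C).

T_f ≈ 64.6 °C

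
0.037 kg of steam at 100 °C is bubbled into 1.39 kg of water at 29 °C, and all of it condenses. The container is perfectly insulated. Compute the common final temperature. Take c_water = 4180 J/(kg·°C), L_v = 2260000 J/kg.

Energy balance with sensible and latent terms:
steam→water at 100 °C releases m L_v = 0.037·2260000 = 83620; condensed water 100 °C→T: 154.66(T − 100); water warms: 1.39·4180·(T − 29) = 5810.2(T − 29)
5964.9 T = 83620 + 15466 + 168496 = 267582
T ≈ 44.86 °C (< 100 °C, so full condensation is consistent).

T_f ≈ 44.9 °C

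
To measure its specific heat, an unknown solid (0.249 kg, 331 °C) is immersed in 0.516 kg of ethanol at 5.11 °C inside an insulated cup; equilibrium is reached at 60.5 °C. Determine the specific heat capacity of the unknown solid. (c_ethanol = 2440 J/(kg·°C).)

c ≈ 1040 J/(kg·°C)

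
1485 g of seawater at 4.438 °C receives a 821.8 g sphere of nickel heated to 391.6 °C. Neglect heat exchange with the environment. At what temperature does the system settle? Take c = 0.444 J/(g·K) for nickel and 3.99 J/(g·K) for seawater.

Taking heat into each body as positive, Σ m c ΔT = 0:
821.8·0.444·(T − 391.6) + 1485·3.99·(T − 4.438) = 0
6290 T = 169183
T = 169183 / 6290 = 26.9 °C

T_f ≈ 26.9 °C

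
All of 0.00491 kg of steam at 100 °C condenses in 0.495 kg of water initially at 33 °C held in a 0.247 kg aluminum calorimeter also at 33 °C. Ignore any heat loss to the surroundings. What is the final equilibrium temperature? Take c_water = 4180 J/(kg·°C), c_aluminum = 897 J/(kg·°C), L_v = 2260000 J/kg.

T_f ≈ 38.4 °C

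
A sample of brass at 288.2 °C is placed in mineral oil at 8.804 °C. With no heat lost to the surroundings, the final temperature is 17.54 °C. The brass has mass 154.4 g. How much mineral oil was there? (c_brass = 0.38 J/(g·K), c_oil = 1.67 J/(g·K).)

Energy conservation, ΣQ = 0:
154.4·0.38·(17.54 − 288.2) + m·1.67·(17.54 − 8.804) = 0
14.59 m = 15880
m = 15880/14.59 ≈ 1088 g

m ≈ 1090 g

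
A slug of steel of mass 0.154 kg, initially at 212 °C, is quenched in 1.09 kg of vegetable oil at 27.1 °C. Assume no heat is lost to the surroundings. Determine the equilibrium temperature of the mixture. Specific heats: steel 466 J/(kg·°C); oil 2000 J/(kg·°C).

|Q_steel| = |Q_oil|:
0.154×466×(212 − T) = 1.09×2000×(T − 27.1)
71.76(212 − T) = 2180(T − 27.1)
2251.8 T = 74292  ⇒  T ≈ 32.99 °C

T_f ≈ 33.0 °C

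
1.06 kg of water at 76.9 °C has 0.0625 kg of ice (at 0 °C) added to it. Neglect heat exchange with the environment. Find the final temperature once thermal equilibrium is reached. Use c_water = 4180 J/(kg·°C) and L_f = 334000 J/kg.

T_f ≈ 68.2 °C

Taking heat into each body as positive, Σ m c ΔT = 0:
fusion: m_ice L_f = 0.0625×334000 = 20875; meltwater 0→T: 0.0625×4180×T = 261.25 T; water cools: 1.06×4180×(T − 76.9) = 4430.8(T − 76.9)
4692.1 T = 340729 − 20875 = 319854
T ≈ 68.17 °C (positive, so assuming full melt was valid).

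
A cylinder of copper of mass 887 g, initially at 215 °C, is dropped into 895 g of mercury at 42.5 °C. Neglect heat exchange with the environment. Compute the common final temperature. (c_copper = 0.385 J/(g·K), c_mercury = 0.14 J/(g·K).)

T_f ≈ 168.7 °C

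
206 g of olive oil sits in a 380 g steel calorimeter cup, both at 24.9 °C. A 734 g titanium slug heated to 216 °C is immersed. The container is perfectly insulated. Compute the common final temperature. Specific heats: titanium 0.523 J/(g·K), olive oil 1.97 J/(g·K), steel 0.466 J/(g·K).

T_f ≈ 100.8 °C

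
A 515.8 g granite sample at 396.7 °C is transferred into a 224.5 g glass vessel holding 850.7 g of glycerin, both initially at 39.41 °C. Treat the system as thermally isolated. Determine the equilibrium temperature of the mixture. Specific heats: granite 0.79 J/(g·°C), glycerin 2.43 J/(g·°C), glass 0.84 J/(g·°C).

Conservation of energy gives ΣQ = 0:
515.8×0.79×(T − 396.7) + 850.7×2.43×(T − 39.41) + 224.5×0.84×(T − 39.41) = 0
407.48(T − 396.7) + 2067.2(T − 39.41) + 188.58(T − 39.41) = 0
(407.48 + 2067.2 + 188.58) T = 407.48×396.7 + 2067.2×39.41 + 188.58×39.41
T = 250548/2663.3 ≈ 94.08 °C

T_f ≈ 94.1 °C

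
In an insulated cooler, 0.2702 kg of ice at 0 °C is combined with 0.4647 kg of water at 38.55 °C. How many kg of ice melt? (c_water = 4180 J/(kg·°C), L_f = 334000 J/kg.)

Cooling the water to 0 °C releases 0.4647·4180·38.55 = 74881 J.
Fully melting the ice requires m_ice L_f = 0.2702·334000 = 90247 J.
74881 J < 90247 J, so only part of the ice melts and the system sits at 0 °C.
m_melt = 74881 / L_f = 0.2242 kg.

m_melted ≈ 0.224 kg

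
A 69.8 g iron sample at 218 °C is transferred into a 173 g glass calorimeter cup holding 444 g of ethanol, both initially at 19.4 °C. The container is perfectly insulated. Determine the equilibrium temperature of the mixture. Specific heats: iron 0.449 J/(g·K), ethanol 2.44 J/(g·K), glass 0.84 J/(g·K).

T_f ≈ 24.3 °C

T_f is the heat-capacity-weighted average of the initial temperatures:
T_f = (31.34*218 + 1083.4*19.4 + 145.32*19.4) / (31.34 + 1083.4 + 145.32)
    = 30669 / 1260 ≈ 24.34 °C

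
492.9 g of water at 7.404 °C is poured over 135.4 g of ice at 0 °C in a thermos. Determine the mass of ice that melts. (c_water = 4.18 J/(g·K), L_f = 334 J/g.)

Water can give up m c ΔT = 492.9·4.18·7.404 = 15255 J before reaching 0 °C.
Fully melting the ice requires m_ice L_f = 135.4·334 = 45224 J.
15255 J < 45224 J, so only part of the ice melts and the system sits at 0 °C.
m_melt = 15255 / L_f = 45.67 g.

m_melted ≈ 45.7 g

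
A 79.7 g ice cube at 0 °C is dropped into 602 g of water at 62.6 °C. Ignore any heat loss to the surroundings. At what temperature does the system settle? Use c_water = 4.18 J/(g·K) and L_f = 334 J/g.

T_f ≈ 45.9 °C

Energy balance with sensible and latent terms:
fusion: m_ice L_f = 79.7×334 = 26620
  meltwater 0→T: 79.7×4.18×T = 333.15 T
  water: 2516.4(T − 62.6)
2849.5 T = 157524 − 26620 = 130904
T ≈ 45.94 °C. Since T > 0 °C, the all-ice-melts assumption holds.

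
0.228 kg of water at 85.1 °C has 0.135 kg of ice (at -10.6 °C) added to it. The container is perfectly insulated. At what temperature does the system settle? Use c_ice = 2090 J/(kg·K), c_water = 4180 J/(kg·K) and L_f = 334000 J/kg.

T_f ≈ 21.8 °C

Heat gained plus heat lost sum to zero:
warm ice to 0 °C: 0.135×2090×(0 − (-10.6)) = 2990.8
  melt ice: 0.135×334000 = 45090
  meltwater 0→T: 0.135×4180×T = 564.3 T
  water cools: 0.228×4180×(T − 85.1) = 953.04(T − 85.1)
1517.3 T = 81104 − 48081 = 33023
T ≈ 21.76 °C. Since T > 0 °C, the all-ice-melts assumption holds.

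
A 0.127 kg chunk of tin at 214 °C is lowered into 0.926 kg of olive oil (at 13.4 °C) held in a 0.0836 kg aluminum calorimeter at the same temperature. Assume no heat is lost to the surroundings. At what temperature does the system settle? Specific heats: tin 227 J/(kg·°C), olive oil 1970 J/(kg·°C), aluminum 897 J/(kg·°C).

Energy conservation, ΣQ = 0:
0.127·227·(T − 214) + 0.926·1970·(T − 13.4) + 0.0836·897·(T − 13.4) = 0
28.83(T − 214) + 1824.2(T − 13.4) + 74.99(T − 13.4) = 0
(28.83 + 1824.2 + 74.99) T = 28.83·214 + 1824.2·13.4 + 74.99·13.4
T = 31619 / 1928 = 16.4 °C

T_f ≈ 16.4 °C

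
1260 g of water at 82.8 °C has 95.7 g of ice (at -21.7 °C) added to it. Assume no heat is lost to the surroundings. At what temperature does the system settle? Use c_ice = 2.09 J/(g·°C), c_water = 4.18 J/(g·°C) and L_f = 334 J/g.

Setting the total heat transfer to zero:
ice -21.7→0 °C: 95.7×2.09×21.7 = 4340.3
  fusion: m_ice L_f = 95.7×334 = 31964
  warm the meltwater: 400.03 T
  water cools: 1260×4.18×(T − 82.8) = 5266.8(T − 82.8)
5666.8 T = 436091 − 36304 = 399787
T ≈ 70.55 °C (positive, so assuming full melt was valid).

T_f ≈ 70.5 °C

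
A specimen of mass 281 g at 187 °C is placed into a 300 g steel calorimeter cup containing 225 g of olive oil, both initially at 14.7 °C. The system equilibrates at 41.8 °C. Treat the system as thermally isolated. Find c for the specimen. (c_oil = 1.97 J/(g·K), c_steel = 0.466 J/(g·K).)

Energy conservation, ΣQ = 0:
281×c×(41.8 − 187) + 225×1.97×(41.8 − 14.7) + 300×0.466×(41.8 − 14.7) = 0
-40801 c = -15801
c = -15801/-40801 ≈ 0.3873 J/(g·K)

c ≈ 0.387 J/(g·K)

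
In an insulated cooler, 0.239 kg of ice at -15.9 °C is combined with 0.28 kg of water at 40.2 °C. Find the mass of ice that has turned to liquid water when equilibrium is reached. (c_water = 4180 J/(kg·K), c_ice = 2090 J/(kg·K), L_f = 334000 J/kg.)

m_melted ≈ 0.117 kg

Heat available from the water dropping to 0 °C: 0.28·4180·40.2 = 47050 J.
Warming the ice to 0 °C takes 0.239·2090·15.9 = 7942.2 J, leaving 39108 J for melting.
Fully melting the ice requires m_ice L_f = 0.239·334000 = 79826 J.
39108 J < 79826 J, so only part of the ice melts and the system sits at 0 °C.
m_melt = 39108 / L_f = 0.1171 kg.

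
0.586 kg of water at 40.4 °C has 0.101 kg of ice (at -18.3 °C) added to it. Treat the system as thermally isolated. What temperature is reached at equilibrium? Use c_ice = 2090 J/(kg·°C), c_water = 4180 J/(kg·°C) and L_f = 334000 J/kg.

T_f ≈ 21.4 °C

Net heat exchanged in the isolated system is zero:
warm ice to 0 °C: 0.101×2090×(0 − (-18.3)) = 3862.9; melt ice: 0.101×334000 = 33734; warm the meltwater: 422.18 T; water: 2449.5(T − 40.4)
2871.7 T = 98959 − 37597 = 61362
T ≈ 21.37 °C — above 0 °C, consistent with complete melting.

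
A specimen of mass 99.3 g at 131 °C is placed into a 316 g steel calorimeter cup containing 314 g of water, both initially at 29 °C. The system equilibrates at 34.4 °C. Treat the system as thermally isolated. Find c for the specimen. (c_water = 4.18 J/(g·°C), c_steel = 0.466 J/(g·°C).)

Taking heat into each body as positive, Σ m c ΔT = 0:
99.3·c·(34.4 − 131) + 314·4.18·(34.4 − 29) + 316·0.466·(34.4 − 29) = 0
-9592.4 c = -7882.8
c = -7882.8/-9592.4 ≈ 0.8218 J/(g·°C)

c ≈ 0.822 J/(g·°C)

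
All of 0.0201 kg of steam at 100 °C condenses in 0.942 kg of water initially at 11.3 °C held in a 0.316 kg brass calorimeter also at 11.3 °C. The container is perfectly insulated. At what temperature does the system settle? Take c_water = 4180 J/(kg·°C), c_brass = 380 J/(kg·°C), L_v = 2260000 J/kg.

T_f ≈ 24.1 °C

Conservation of energy gives ΣQ = 0:
latent heat released on condensation: 0.0201×2260000 = 45426
  condensed water 100 °C→T: 84.02(T − 100)
  original water: 3937.6(T − 11.3)
  cup: 120.08(T − 11.3)
4141.7 T = 45426 + 8401.8 + 45851 = 99679
T ≈ 24.07 °C (< 100 °C, so full condensation is consistent).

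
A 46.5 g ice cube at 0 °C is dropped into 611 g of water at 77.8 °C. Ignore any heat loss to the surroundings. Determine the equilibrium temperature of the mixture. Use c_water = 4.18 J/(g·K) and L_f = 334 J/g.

Sum of m c ΔT and latent-heat terms is zero:
fusion: m_ice L_f = 46.5·334 = 15531
  meltwater 0→T: 46.5·4.18·T = 194.37 T
  water cools: 611·4.18·(T − 77.8) = 2554(T − 77.8)
2748.3 T = 198700 − 15531 = 183169
T ≈ 66.65 °C — above 0 °C, consistent with complete melting.

T_f ≈ 66.6 °C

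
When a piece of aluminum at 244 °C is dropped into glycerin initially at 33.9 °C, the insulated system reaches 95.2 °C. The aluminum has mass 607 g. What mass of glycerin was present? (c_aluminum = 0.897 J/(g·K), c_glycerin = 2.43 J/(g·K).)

Energy conservation, ΣQ = 0:
607×0.897×(95.2 − 244) + m×2.43×(95.2 − 33.9) = 0
148.96 m = 81018
m = 81018/148.96 ≈ 543.9 g

m ≈ 544 g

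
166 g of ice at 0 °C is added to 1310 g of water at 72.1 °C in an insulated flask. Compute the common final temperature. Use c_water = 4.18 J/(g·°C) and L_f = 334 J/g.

Energy conservation, ΣQ = 0:
melt ice: 166·334 = 55444; warm the meltwater: 693.88 T; water cools: 1310·4.18·(T − 72.1) = 5475.8(T − 72.1)
6169.7 T = 394805 − 55444 = 339361
T ≈ 55.00 °C (positive, so assuming full melt was valid).

T_f ≈ 55.0 °C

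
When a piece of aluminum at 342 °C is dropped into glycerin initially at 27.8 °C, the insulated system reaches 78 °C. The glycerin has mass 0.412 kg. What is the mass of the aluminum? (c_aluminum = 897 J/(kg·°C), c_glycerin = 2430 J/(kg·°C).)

|Q_aluminum| = |Q_glycerin|:
m·897·(342 − 78) = 0.412·2430·(78 − 27.8)
236808 m = 50258  ⇒  m ≈ 0.2122 kg

m ≈ 0.212 kg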